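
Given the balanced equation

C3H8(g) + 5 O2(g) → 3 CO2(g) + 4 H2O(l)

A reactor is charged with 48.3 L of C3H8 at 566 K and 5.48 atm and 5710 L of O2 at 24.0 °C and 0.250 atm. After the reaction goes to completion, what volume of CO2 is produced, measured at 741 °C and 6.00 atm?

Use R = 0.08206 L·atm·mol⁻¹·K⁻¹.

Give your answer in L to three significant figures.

n(C3H8) = PV/RT = (5.48 × 48.3) / (0.08206 × 566) = 5.699 mol
n(O2) = PV/RT = (0.250 × 5710) / (0.08206 × 297.15) = 58.54 mol
For 5.699 mol C3H8, stoichiometry requires (5/1) × 5.699 = 28.49 mol O2; 58.54 mol is available, so C3H8 is limiting.
n(CO2) = (3/1) × 5.699 = 17.10 mol
V(CO2) = nRT/P = 17.10 × 0.08206 × 1014.15 / 6.00 = 237.2 L

237 L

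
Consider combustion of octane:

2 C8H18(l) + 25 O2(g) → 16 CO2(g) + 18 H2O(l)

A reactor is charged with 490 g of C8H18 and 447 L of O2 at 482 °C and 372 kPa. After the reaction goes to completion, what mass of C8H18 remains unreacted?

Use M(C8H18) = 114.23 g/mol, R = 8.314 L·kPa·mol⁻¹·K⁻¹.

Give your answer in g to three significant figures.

248 g

n(C8H18) = 490 / 114.23 = 4.290 mol
n(O2) = PV/RT = (372 × 447) / (8.314 × 755.15) = 26.49 mol
For 4.290 mol C8H18, stoichiometry requires (25/2) × 4.290 = 53.62 mol O2; 26.49 mol is available, so O2 is limiting.
n(C8H18) consumed = (2/25) × 26.49 = 2.119 mol; remaining = 4.290 − 2.119 = 2.171 mol
m(C8H18) = 2.171 × 114.23 = 248.0 g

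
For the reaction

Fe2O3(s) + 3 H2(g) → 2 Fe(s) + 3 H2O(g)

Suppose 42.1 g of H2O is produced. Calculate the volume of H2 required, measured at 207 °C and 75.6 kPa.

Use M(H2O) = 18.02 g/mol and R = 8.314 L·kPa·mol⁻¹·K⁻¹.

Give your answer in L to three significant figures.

123 L

n(H2O) = 42.10 / 18.02 = 2.336 mol
n(H2) = (3/3) × 2.336 = 2.336 mol
V = nRT/P = 2.336 × 8.314 × 480.15 / 75.6 = 123.3 L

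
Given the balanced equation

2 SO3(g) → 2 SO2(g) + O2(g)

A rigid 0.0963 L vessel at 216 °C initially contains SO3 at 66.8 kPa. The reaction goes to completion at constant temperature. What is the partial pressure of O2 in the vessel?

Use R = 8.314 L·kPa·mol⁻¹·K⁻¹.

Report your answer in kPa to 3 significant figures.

33.4 kPa

n(SO3)₀ = PV/RT = (66.8 × 0.0963) / (8.314 × 489.15) = 0.001582 mol
n(O2) = (1/2) × 0.001582 = 0.0007910 mol
P(O2) = nRT/V = 0.0007910 × 8.314 × 489.15 / 0.0963 = 33.40 kPa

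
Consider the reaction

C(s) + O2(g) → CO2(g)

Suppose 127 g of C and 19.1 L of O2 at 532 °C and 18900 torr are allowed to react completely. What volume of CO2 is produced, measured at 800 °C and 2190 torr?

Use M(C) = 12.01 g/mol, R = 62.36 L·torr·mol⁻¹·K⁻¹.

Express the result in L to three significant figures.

220 L

n(C) = 127 / 12.01 = 10.57 mol
n(O2) = PV/RT = (18900 × 19.1) / (62.36 × 805.15) = 7.190 mol
For 10.57 mol C, stoichiometry requires (1/1) × 10.57 = 10.57 mol O2; 7.190 mol is available, so O2 is limiting.
n(CO2) = (1/1) × 7.190 = 7.190 mol
V(CO2) = nRT/P = 7.190 × 62.36 × 1073.15 / 2190 = 219.7 L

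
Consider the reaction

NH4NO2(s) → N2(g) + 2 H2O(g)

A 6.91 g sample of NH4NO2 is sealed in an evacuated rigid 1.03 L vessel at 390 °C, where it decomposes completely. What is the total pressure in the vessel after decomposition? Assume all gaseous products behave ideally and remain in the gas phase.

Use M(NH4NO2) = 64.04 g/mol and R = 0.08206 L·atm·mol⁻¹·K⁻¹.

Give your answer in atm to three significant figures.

17.1 atm

n(NH4NO2) = 6.91 / 64.04 = 0.1079 mol
n(gas produced) = (3/1) × 0.1079 = 0.3237 mol
P = nRT/V = 0.3237 × 0.08206 × 663.15 / 1.03 = 17.10 atm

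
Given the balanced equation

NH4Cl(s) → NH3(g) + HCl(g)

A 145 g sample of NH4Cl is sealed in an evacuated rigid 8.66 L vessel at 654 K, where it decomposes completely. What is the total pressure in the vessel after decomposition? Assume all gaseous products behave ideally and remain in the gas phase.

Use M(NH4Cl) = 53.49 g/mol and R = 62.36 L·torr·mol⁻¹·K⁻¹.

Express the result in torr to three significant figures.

n(NH4Cl) = 145 / 53.49 = 2.711 mol
n(gas produced) = (2/1) × 2.711 = 5.422 mol
P = nRT/V = 5.422 × 62.36 × 654 / 8.66 = 25530 torr

25500 torr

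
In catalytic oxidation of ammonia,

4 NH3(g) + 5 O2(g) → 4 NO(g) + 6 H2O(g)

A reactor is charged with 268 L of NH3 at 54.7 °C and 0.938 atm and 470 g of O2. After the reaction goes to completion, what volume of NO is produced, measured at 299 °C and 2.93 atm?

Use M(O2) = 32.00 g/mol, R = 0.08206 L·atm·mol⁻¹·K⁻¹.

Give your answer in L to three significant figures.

150 L

n(NH3) = PV/RT = (0.938 × 268) / (0.08206 × 327.85) = 9.344 mol
n(O2) = 470 / 32.00 = 14.69 mol
For 9.344 mol NH3, stoichiometry requires (5/4) × 9.344 = 11.68 mol O2; 14.69 mol is available, so NH3 is limiting.
n(NO) = (4/4) × 9.344 = 9.344 mol
V(NO) = nRT/P = 9.344 × 0.08206 × 572.15 / 2.93 = 149.7 L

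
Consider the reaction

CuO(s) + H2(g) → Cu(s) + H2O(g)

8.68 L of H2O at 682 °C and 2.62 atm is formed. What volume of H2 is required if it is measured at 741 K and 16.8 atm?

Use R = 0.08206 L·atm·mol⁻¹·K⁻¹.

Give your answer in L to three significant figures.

1.05 L

n(H2O) = PV/RT = (2.62 × 8.68) / (0.08206 × 955.15) = 0.2901 mol
n(H2) = (1/1) × 0.2901 = 0.2901 mol
V = nRT/P = 0.2901 × 0.08206 × 741 / 16.8 = 1.050 L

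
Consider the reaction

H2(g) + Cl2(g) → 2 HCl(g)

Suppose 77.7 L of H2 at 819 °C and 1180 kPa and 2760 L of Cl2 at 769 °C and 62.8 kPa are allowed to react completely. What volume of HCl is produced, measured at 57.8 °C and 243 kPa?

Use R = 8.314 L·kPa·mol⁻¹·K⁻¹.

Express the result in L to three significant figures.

229 L

n(H2) = PV/RT = (1180 × 77.7) / (8.314 × 1092.15) = 10.10 mol
n(Cl2) = PV/RT = (62.8 × 2760) / (8.314 × 1042.15) = 20.00 mol
For 10.10 mol H2, stoichiometry requires (1/1) × 10.10 = 10.10 mol Cl2; 20.00 mol is available, so H2 is limiting.
n(HCl) = (2/1) × 10.10 = 20.20 mol
V(HCl) = nRT/P = 20.20 × 8.314 × 330.95 / 243 = 228.7 L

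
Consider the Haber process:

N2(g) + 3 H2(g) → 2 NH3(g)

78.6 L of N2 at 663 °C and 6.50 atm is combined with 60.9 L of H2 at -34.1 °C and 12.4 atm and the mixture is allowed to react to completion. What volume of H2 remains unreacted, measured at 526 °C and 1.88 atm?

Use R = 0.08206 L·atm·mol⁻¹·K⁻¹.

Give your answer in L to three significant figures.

647 L

n(N2) = PV/RT = (6.50 × 78.6) / (0.08206 × 936.15) = 6.651 mol
n(H2) = PV/RT = (12.4 × 60.9) / (0.08206 × 239.05) = 38.50 mol
For 6.651 mol N2, stoichiometry requires (3/1) × 6.651 = 19.95 mol H2; 38.50 mol is available, so N2 is limiting.
n(H2) consumed = (3/1) × 6.651 = 19.95 mol; remaining = 38.50 − 19.95 = 18.55 mol
V(H2) = nRT/P = 18.55 × 0.08206 × 799.15 / 1.88 = 647.1 L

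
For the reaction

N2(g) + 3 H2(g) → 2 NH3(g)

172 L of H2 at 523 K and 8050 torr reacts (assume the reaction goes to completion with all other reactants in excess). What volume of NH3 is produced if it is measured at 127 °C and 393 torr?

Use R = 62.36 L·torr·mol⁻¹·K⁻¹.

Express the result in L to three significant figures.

1800 L

n(H2) = PV/RT = (8050 × 172) / (62.36 × 523) = 42.45 mol
n(NH3) = (2/3) × 42.45 = 28.30 mol
V = nRT/P = 28.30 × 62.36 × 400.15 / 393 = 1797 L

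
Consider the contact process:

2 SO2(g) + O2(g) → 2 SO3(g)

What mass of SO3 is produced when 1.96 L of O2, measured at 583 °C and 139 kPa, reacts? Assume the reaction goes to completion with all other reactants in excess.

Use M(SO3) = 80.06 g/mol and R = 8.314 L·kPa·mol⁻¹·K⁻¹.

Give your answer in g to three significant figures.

6.13 g

n(O2) = PV/RT = (139 × 1.96) / (8.314 × 856.15) = 0.03827 mol
n(SO3) = (2/1) × 0.03827 = 0.07654 mol
m(SO3) = 0.07654 × 80.06 = 6.128 g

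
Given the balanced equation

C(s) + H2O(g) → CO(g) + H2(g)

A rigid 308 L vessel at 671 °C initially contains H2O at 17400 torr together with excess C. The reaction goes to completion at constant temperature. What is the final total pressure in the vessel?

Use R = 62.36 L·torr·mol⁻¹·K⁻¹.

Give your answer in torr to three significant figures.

Rigid vessel, constant T ⇒ P scales with total gas moles (1 → 2).
P_final = (2/1) × 17400 = 34800 torr

34800 torr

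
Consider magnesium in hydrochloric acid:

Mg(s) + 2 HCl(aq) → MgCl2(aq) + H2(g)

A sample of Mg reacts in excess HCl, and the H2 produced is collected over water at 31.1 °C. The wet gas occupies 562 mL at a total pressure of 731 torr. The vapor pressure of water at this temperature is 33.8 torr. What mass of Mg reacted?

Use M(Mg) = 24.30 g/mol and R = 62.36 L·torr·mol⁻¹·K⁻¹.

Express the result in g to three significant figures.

0.502 g

P(H2) = 731 − 33.8 = 697.2 torr
n(H2) = PV/RT = (697.2 × 0.5620) / (62.36 × 304.25) = 0.02065 mol
n(Mg) = (1/1) × 0.02065 = 0.02065 mol
m(Mg) = 0.02065 × 24.30 = 0.5018 g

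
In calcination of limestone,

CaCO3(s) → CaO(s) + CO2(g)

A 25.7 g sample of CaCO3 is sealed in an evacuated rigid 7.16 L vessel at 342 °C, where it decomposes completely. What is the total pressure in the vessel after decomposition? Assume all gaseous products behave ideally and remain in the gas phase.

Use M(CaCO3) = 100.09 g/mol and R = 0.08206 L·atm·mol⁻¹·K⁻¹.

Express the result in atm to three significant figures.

1.81 atm

n(CaCO3) = 25.7 / 100.09 = 0.2568 mol
n(gas produced) = (1/1) × 0.2568 = 0.2568 mol
P = nRT/V = 0.2568 × 0.08206 × 615.15 / 7.16 = 1.810 atm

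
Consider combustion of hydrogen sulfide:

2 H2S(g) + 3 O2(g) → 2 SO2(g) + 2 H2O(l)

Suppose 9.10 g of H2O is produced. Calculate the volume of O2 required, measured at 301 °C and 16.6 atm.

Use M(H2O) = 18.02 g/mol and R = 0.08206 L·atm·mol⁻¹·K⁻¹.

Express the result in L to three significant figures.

2.15 L

n(H2O) = 9.100 / 18.02 = 0.5050 mol
n(O2) = (3/2) × 0.5050 = 0.7575 mol
V = nRT/P = 0.7575 × 0.08206 × 574.15 / 16.6 = 2.150 L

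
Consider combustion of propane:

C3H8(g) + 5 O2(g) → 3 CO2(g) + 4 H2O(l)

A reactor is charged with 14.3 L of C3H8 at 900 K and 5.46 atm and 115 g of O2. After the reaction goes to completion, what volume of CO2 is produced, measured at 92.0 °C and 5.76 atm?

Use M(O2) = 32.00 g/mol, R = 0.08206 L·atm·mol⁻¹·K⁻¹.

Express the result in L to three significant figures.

11.2 L

n(C3H8) = PV/RT = (5.46 × 14.3) / (0.08206 × 900) = 1.057 mol
n(O2) = 115 / 32.00 = 3.594 mol
For 1.057 mol C3H8, stoichiometry requires (5/1) × 1.057 = 5.285 mol O2; 3.594 mol is available, so O2 is limiting.
n(CO2) = (3/5) × 3.594 = 2.156 mol
V(CO2) = nRT/P = 2.156 × 0.08206 × 365.15 / 5.76 = 11.22 L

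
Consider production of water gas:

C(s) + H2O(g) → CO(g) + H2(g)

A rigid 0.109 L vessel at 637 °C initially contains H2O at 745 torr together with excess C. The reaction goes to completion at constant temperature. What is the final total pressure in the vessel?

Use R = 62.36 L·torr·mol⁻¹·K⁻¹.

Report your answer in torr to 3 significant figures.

1490 torr

Since T and V are fixed, P_final/P_initial = n_final/n_initial = 2/1.
P_final = (2/1) × 745 = 1490 torr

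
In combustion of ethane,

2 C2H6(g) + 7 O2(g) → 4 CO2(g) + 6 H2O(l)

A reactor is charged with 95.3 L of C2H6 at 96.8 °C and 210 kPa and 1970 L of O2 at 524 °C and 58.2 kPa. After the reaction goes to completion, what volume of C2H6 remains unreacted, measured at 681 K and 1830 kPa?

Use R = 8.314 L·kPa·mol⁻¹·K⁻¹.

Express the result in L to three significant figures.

4.84 L

n(C2H6) = PV/RT = (210 × 95.3) / (8.314 × 369.95) = 6.507 mol
n(O2) = PV/RT = (58.2 × 1970) / (8.314 × 797.15) = 17.30 mol
For 6.507 mol C2H6, stoichiometry requires (7/2) × 6.507 = 22.77 mol O2; 17.30 mol is available, so O2 is limiting.
n(C2H6) consumed = (2/7) × 17.30 = 4.943 mol; remaining = 6.507 − 4.943 = 1.564 mol
V(C2H6) = nRT/P = 1.564 × 8.314 × 681 / 1830 = 4.839 L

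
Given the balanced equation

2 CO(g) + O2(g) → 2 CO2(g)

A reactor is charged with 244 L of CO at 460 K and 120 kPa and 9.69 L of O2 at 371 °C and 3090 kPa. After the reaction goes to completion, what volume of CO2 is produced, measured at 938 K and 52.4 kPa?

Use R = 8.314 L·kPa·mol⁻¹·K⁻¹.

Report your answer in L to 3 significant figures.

n(CO) = PV/RT = (120 × 244) / (8.314 × 460) = 7.656 mol
n(O2) = PV/RT = (3090 × 9.69) / (8.314 × 644.15) = 5.591 mol
For 7.656 mol CO, stoichiometry requires (1/2) × 7.656 = 3.828 mol O2; 5.591 mol is available, so CO is limiting.
n(CO2) = (2/2) × 7.656 = 7.656 mol
V(CO2) = nRT/P = 7.656 × 8.314 × 938 / 52.4 = 1139 L

1140 L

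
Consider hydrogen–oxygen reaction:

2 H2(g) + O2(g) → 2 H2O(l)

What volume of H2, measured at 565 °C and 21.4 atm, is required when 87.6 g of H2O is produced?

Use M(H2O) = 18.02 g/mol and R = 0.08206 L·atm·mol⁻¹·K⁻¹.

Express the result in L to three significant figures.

15.6 L

n(H2O) = 87.60 / 18.02 = 4.861 mol
n(H2) = (2/2) × 4.861 = 4.861 mol
V = nRT/P = 4.861 × 0.08206 × 838.15 / 21.4 = 15.62 L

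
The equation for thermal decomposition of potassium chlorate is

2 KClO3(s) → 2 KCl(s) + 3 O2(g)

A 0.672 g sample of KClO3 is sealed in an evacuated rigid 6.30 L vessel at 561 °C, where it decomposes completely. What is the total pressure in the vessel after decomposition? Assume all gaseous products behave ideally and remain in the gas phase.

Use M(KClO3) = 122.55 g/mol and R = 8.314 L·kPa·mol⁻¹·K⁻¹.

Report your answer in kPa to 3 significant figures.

9.05 kPa

n(KClO3) = 0.672 / 122.55 = 0.005483 mol
n(gas produced) = (3/2) × 0.005483 = 0.008224 mol
P = nRT/V = 0.008224 × 8.314 × 834.15 / 6.30 = 9.053 kPa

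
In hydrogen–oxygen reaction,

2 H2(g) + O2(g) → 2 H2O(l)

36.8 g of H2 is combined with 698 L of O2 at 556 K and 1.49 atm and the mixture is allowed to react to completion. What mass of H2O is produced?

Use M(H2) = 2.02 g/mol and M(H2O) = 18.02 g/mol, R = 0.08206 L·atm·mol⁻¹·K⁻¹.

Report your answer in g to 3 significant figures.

n(H2) = 36.8 / 2.02 = 18.22 mol
n(O2) = PV/RT = (1.49 × 698) / (0.08206 × 556) = 22.79 mol
For 18.22 mol H2, stoichiometry requires (1/2) × 18.22 = 9.110 mol O2; 22.79 mol is available, so H2 is limiting.
n(H2O) = (2/2) × 18.22 = 18.22 mol
m(H2O) = 18.22 × 18.02 = 328.3 g

328 g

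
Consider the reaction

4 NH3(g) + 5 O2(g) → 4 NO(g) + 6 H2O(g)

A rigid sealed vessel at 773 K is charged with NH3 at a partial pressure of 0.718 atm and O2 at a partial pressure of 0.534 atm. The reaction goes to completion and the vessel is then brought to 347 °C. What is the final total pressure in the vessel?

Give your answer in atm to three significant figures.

With V and T fixed, P_i ∝ n_i, so the mole ratios apply directly to partial pressures at 773 K.
P(O2) required for 0.718 atm of NH3 = (5/4) × 0.718 = 0.8975 atm; available 0.534 atm, so O2 is limiting.
P(NH3) remaining = 0.718 − (4/5) × 0.534 = 0.2908 atm
P(gaseous products) = (4+6)/5 × 0.534 = 1.068 atm
P_total at 773 K = 0.2908 + 1.068 = 1.359 atm
Scaling to 347 °C: P = 1.359 × 620.15/773 = 1.090 atm

1.09 atm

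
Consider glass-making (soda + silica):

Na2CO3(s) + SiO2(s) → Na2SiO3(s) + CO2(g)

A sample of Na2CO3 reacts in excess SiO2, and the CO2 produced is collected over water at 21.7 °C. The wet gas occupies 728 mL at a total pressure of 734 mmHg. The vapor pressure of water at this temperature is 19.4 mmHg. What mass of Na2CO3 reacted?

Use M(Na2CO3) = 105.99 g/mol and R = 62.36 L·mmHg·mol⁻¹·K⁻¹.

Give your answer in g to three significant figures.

P(CO2) = 734 − 19.4 = 714.6 mmHg
n(CO2) = PV/RT = (714.6 × 0.7280) / (62.36 × 294.85) = 0.02829 mol
n(Na2CO3) = (1/1) × 0.02829 = 0.02829 mol
m(Na2CO3) = 0.02829 × 105.99 = 2.998 g

3.00 g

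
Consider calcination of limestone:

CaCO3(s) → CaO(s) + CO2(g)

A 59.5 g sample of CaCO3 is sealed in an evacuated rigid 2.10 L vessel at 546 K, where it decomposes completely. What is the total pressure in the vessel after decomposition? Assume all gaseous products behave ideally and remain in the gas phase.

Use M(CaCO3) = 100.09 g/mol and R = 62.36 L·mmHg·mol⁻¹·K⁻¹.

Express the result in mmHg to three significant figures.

n(CaCO3) = 59.5 / 100.09 = 0.5945 mol
n(gas produced) = (1/1) × 0.5945 = 0.5945 mol
P = nRT/V = 0.5945 × 62.36 × 546 / 2.10 = 9639 mmHg

9640 mmHg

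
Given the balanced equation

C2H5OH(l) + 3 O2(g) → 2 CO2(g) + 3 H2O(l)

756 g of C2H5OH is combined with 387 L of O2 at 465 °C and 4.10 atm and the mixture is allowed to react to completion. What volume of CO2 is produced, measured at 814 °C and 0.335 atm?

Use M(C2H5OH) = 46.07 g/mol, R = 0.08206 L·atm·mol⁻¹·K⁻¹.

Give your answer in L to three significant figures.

n(C2H5OH) = 756 / 46.07 = 16.41 mol
n(O2) = PV/RT = (4.10 × 387) / (0.08206 × 738.15) = 26.20 mol
For 16.41 mol C2H5OH, stoichiometry requires (3/1) × 16.41 = 49.23 mol O2; 26.20 mol is available, so O2 is limiting.
n(CO2) = (2/3) × 26.20 = 17.47 mol
V(CO2) = nRT/P = 17.47 × 0.08206 × 1087.15 / 0.335 = 4652 L

4650 L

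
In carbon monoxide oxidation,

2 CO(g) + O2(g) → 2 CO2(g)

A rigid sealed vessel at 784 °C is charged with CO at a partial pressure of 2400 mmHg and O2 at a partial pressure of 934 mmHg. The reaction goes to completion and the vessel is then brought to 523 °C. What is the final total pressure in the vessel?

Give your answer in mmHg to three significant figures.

With V and T fixed, P_i ∝ n_i, so the mole ratios apply directly to partial pressures at 784 °C.
P(O2) required for 2400 mmHg of CO = (1/2) × 2400 = 1200 mmHg; available 934 mmHg, so O2 is limiting.
P(CO) remaining = 2400 − (2/1) × 934 = 532.0 mmHg
P(gaseous products) = (2)/1 × 934 = 1868 mmHg
P_total at 784 °C = 532.0 + 1868 = 2400 mmHg
Scaling to 523 °C: P = 2400 × 796.15/1057.15 = 1807 mmHg

1810 mmHg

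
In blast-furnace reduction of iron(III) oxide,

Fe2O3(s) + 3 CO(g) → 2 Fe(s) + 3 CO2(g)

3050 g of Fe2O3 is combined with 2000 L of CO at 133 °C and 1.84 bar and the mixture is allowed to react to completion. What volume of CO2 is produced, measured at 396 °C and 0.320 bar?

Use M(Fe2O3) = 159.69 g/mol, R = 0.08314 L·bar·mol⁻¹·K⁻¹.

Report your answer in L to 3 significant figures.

9960 L

n(Fe2O3) = 3050 / 159.69 = 19.10 mol
n(CO) = PV/RT = (1.84 × 2000) / (0.08314 × 406.15) = 109.0 mol
For 19.10 mol Fe2O3, stoichiometry requires (3/1) × 19.10 = 57.30 mol CO; 109.0 mol is available, so Fe2O3 is limiting.
n(CO2) = (3/1) × 19.10 = 57.30 mol
V(CO2) = nRT/P = 57.30 × 0.08314 × 669.15 / 0.320 = 9962 L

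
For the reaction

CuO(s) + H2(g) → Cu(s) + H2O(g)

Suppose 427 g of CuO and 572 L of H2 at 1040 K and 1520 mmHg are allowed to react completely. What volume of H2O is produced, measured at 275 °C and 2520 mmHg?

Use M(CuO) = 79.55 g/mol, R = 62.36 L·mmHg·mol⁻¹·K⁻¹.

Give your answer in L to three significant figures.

n(CuO) = 427 / 79.55 = 5.368 mol
n(H2) = PV/RT = (1520 × 572) / (62.36 × 1040) = 13.41 mol
For 5.368 mol CuO, stoichiometry requires (1/1) × 5.368 = 5.368 mol H2; 13.41 mol is available, so CuO is limiting.
n(H2O) = (1/1) × 5.368 = 5.368 mol
V(H2O) = nRT/P = 5.368 × 62.36 × 548.15 / 2520 = 72.81 L

72.8 L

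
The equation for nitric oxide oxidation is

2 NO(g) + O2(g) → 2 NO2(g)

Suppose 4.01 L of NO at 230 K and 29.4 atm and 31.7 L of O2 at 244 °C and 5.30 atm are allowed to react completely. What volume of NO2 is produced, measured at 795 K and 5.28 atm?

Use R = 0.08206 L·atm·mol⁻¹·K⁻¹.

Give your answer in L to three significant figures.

n(NO) = PV/RT = (29.4 × 4.01) / (0.08206 × 230) = 6.246 mol
n(O2) = PV/RT = (5.30 × 31.7) / (0.08206 × 517.15) = 3.959 mol
For 6.246 mol NO, stoichiometry requires (1/2) × 6.246 = 3.123 mol O2; 3.959 mol is available, so NO is limiting.
n(NO2) = (2/2) × 6.246 = 6.246 mol
V(NO2) = nRT/P = 6.246 × 0.08206 × 795 / 5.28 = 77.17 L

77.2 L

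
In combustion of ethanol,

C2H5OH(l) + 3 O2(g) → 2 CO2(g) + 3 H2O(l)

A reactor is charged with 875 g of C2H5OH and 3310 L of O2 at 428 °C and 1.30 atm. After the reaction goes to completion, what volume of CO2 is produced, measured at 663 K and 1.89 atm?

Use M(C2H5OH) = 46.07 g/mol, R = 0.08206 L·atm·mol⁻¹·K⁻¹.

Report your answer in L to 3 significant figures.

n(C2H5OH) = 875 / 46.07 = 18.99 mol
n(O2) = PV/RT = (1.30 × 3310) / (0.08206 × 701.15) = 74.79 mol
For 18.99 mol C2H5OH, stoichiometry requires (3/1) × 18.99 = 56.97 mol O2; 74.79 mol is available, so C2H5OH is limiting.
n(CO2) = (2/1) × 18.99 = 37.98 mol
V(CO2) = nRT/P = 37.98 × 0.08206 × 663 / 1.89 = 1093 L

1090 L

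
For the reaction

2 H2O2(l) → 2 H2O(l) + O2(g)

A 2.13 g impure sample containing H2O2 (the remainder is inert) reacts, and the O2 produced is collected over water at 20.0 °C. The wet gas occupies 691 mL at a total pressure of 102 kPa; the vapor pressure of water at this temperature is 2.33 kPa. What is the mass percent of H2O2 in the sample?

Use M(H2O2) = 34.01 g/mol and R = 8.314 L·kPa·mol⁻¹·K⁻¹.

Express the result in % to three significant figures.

90.2 %

P(O2) = 102 − 2.33 = 99.67 kPa
n(O2) = PV/RT = (99.67 × 0.6910) / (8.314 × 293.15) = 0.02826 mol
n(H2O2) = (2/1) × 0.02826 = 0.05652 mol
m(H2O2) = 0.05652 × 34.01 = 1.922 g
%H2O2 = 1.922 / 2.13 × 100 = 90.23%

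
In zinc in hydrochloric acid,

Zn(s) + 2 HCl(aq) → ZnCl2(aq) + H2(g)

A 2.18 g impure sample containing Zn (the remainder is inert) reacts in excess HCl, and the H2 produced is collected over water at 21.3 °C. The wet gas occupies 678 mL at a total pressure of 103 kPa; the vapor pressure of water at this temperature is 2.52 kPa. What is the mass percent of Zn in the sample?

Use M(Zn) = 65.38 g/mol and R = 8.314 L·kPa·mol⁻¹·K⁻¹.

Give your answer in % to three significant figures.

83.5 %

P(H2) = 103 − 2.52 = 100.5 kPa
n(H2) = PV/RT = (100.5 × 0.6780) / (8.314 × 294.45) = 0.02783 mol
n(Zn) = (1/1) × 0.02783 = 0.02783 mol
m(Zn) = 0.02783 × 65.38 = 1.820 g
%Zn = 1.820 / 2.18 × 100 = 83.49%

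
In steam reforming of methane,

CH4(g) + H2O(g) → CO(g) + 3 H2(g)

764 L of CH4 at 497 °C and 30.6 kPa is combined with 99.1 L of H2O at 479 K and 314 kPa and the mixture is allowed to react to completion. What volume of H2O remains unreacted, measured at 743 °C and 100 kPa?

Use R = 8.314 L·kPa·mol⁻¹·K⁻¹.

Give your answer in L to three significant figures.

n(CH4) = PV/RT = (30.6 × 764) / (8.314 × 770.15) = 3.651 mol
n(H2O) = PV/RT = (314 × 99.1) / (8.314 × 479) = 7.814 mol
For 3.651 mol CH4, stoichiometry requires (1/1) × 3.651 = 3.651 mol H2O; 7.814 mol is available, so CH4 is limiting.
n(H2O) consumed = (1/1) × 3.651 = 3.651 mol; remaining = 7.814 − 3.651 = 4.163 mol
V(H2O) = nRT/P = 4.163 × 8.314 × 1016.15 / 100 = 351.7 L

352 L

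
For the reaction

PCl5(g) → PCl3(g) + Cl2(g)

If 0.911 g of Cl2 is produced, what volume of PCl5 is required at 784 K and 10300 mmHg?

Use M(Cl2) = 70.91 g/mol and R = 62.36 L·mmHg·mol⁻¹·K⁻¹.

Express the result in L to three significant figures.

0.0610 L

n(Cl2) = 0.9110 / 70.91 = 0.01285 mol
n(PCl5) = (1/1) × 0.01285 = 0.01285 mol
V = nRT/P = 0.01285 × 62.36 × 784 / 10300 = 0.06099 L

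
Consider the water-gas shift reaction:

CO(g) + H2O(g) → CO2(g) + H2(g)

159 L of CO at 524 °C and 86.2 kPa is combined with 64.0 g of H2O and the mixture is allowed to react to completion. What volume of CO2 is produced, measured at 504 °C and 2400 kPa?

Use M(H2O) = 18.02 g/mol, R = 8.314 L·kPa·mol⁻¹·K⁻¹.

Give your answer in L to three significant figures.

5.57 L

n(CO) = PV/RT = (86.2 × 159) / (8.314 × 797.15) = 2.068 mol
n(H2O) = 64.0 / 18.02 = 3.552 mol
For 2.068 mol CO, stoichiometry requires (1/1) × 2.068 = 2.068 mol H2O; 3.552 mol is available, so CO is limiting.
n(CO2) = (1/1) × 2.068 = 2.068 mol
V(CO2) = nRT/P = 2.068 × 8.314 × 777.15 / 2400 = 5.567 L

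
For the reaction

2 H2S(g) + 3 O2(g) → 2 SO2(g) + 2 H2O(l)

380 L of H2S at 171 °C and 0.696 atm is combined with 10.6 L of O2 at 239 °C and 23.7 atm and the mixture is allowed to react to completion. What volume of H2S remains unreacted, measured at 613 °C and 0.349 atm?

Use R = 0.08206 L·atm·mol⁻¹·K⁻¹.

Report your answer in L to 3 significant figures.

n(H2S) = PV/RT = (0.696 × 380) / (0.08206 × 444.15) = 7.257 mol
n(O2) = PV/RT = (23.7 × 10.6) / (0.08206 × 512.15) = 5.978 mol
For 7.257 mol H2S, stoichiometry requires (3/2) × 7.257 = 10.89 mol O2; 5.978 mol is available, so O2 is limiting.
n(H2S) consumed = (2/3) × 5.978 = 3.985 mol; remaining = 7.257 − 3.985 = 3.272 mol
V(H2S) = nRT/P = 3.272 × 0.08206 × 886.15 / 0.349 = 681.8 L

682 L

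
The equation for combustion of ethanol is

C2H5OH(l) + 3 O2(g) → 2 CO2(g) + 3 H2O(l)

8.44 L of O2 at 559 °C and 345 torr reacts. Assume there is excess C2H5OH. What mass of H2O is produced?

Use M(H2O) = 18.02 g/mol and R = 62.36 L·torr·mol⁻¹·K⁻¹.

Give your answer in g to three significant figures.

1.01 g

n(O2) = PV/RT = (345 × 8.44) / (62.36 × 832.15) = 0.05611 mol
n(H2O) = (3/3) × 0.05611 = 0.05611 mol
m(H2O) = 0.05611 × 18.02 = 1.011 g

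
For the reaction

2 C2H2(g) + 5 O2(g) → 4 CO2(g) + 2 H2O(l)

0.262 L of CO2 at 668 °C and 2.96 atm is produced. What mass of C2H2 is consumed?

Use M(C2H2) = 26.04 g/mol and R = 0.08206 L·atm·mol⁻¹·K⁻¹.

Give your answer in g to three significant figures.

n(CO2) = PV/RT = (2.96 × 0.262) / (0.08206 × 941.15) = 0.01004 mol
n(C2H2) = (2/4) × 0.01004 = 0.005020 mol
m(C2H2) = 0.005020 × 26.04 = 0.1307 g

0.131 g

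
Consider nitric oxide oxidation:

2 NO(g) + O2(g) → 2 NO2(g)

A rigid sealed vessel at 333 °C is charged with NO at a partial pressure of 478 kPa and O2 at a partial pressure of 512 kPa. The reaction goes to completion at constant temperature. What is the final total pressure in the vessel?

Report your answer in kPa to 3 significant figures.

Because the vessel is rigid and T is held at 333 °C, work the stoichiometry in partial pressures (P_i = n_iRT/V).
P(O2) required for 478 kPa of NO = (1/2) × 478 = 239.0 kPa; available 512 kPa, so NO is limiting.
P(O2) remaining = 512 − (1/2) × 478 = 273.0 kPa
P(gaseous products) = (2)/2 × 478 = 478.0 kPa
P_total at 333 °C = 273.0 + 478.0 = 751.0 kPa

751 kPa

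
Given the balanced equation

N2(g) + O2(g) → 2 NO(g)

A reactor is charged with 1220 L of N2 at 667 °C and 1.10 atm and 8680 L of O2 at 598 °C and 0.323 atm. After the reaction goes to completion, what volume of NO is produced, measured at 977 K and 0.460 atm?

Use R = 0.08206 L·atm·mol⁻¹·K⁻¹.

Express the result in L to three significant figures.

6060 L

n(N2) = PV/RT = (1.10 × 1220) / (0.08206 × 940.15) = 17.39 mol
n(O2) = PV/RT = (0.323 × 8680) / (0.08206 × 871.15) = 39.22 mol
For 17.39 mol N2, stoichiometry requires (1/1) × 17.39 = 17.39 mol O2; 39.22 mol is available, so N2 is limiting.
n(NO) = (2/1) × 17.39 = 34.78 mol
V(NO) = nRT/P = 34.78 × 0.08206 × 977 / 0.460 = 6062 L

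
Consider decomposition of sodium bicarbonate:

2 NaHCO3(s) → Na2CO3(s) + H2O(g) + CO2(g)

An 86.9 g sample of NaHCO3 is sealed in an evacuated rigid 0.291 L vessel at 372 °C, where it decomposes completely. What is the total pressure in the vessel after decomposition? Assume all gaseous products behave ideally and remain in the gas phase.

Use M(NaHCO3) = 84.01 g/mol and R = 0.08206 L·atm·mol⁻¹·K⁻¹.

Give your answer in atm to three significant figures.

n(NaHCO3) = 86.9 / 84.01 = 1.034 mol
n(gas produced) = (2/2) × 1.034 = 1.034 mol
P = nRT/V = 1.034 × 0.08206 × 645.15 / 0.291 = 188.1 atm

188 atm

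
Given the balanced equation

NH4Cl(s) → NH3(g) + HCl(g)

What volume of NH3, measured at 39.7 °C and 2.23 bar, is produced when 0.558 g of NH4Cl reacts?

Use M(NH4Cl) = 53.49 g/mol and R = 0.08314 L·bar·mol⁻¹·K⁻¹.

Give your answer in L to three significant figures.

0.122 L

n(NH4Cl) = 0.5580 / 53.49 = 0.01043 mol
n(NH3) = (1/1) × 0.01043 = 0.01043 mol
V = nRT/P = 0.01043 × 0.08314 × 312.85 / 2.23 = 0.1217 L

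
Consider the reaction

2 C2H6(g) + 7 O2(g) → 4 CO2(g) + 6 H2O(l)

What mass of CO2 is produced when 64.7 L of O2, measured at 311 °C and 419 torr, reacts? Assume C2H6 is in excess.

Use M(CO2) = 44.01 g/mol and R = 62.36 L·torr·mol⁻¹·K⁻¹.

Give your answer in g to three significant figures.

18.7 g

n(O2) = PV/RT = (419 × 64.7) / (62.36 × 584.15) = 0.7442 mol
n(CO2) = (4/7) × 0.7442 = 0.4253 mol
m(CO2) = 0.4253 × 44.01 = 18.72 g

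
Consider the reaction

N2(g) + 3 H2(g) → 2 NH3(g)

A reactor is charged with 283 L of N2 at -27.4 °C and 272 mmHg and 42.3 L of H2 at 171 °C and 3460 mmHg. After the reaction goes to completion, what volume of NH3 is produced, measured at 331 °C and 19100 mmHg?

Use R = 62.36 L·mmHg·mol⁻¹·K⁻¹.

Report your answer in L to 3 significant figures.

n(N2) = PV/RT = (272 × 283) / (62.36 × 245.75) = 5.023 mol
n(H2) = PV/RT = (3460 × 42.3) / (62.36 × 444.15) = 5.284 mol
For 5.023 mol N2, stoichiometry requires (3/1) × 5.023 = 15.07 mol H2; 5.284 mol is available, so H2 is limiting.
n(NH3) = (2/3) × 5.284 = 3.523 mol
V(NH3) = nRT/P = 3.523 × 62.36 × 604.15 / 19100 = 6.949 L

6.95 L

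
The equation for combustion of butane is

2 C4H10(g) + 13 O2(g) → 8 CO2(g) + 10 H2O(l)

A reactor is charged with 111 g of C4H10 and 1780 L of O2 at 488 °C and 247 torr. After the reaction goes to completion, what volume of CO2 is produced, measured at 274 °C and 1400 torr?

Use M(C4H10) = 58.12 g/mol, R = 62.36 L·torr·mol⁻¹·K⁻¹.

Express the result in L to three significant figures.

139 L

n(C4H10) = 111 / 58.12 = 1.910 mol
n(O2) = PV/RT = (247 × 1780) / (62.36 × 761.15) = 9.263 mol
For 1.910 mol C4H10, stoichiometry requires (13/2) × 1.910 = 12.41 mol O2; 9.263 mol is available, so O2 is limiting.
n(CO2) = (8/13) × 9.263 = 5.700 mol
V(CO2) = nRT/P = 5.700 × 62.36 × 547.15 / 1400 = 138.9 L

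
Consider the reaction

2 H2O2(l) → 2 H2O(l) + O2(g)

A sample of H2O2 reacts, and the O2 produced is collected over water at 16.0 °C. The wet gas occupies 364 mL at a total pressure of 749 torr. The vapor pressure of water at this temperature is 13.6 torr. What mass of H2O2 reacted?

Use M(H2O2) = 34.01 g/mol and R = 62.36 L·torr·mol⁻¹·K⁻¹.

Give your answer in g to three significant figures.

1.01 g

P(O2) = 749 − 13.6 = 735.4 torr
n(O2) = PV/RT = (735.4 × 0.3640) / (62.36 × 289.15) = 0.01485 mol
n(H2O2) = (2/1) × 0.01485 = 0.02970 mol
m(H2O2) = 0.02970 × 34.01 = 1.010 g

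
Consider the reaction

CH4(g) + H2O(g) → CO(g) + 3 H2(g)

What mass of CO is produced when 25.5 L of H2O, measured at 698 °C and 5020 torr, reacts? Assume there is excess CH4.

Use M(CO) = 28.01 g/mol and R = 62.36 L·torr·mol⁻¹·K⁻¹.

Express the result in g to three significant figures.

n(H2O) = PV/RT = (5020 × 25.5) / (62.36 × 971.15) = 2.114 mol
n(CO) = (1/1) × 2.114 = 2.114 mol
m(CO) = 2.114 × 28.01 = 59.21 g

59.2 g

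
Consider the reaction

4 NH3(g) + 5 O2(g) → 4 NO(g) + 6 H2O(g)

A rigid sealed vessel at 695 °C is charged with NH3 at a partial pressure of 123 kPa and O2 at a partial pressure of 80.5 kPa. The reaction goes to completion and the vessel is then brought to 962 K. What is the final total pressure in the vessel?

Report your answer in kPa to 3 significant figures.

218 kPa

With V and T fixed, P_i ∝ n_i, so the mole ratios apply directly to partial pressures at 695 °C.
P(O2) required for 123 kPa of NH3 = (5/4) × 123 = 153.8 kPa; available 80.5 kPa, so O2 is limiting.
P(NH3) remaining = 123 − (4/5) × 80.5 = 58.60 kPa
P(gaseous products) = (4+6)/5 × 80.5 = 161.0 kPa
P_total at 695 °C = 58.60 + 161.0 = 219.6 kPa
Scaling to 962 K: P = 219.6 × 962/968.15 = 218.2 kPa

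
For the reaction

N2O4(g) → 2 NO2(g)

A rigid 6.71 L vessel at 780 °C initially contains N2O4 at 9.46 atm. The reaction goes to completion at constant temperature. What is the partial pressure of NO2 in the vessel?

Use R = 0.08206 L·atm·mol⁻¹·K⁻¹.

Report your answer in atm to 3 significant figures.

n(N2O4)₀ = PV/RT = (9.46 × 6.71) / (0.08206 × 1053.15) = 0.7345 mol
n(NO2) = (2/1) × 0.7345 = 1.469 mol
P(NO2) = nRT/V = 1.469 × 0.08206 × 1053.15 / 6.71 = 18.92 atm

18.9 atm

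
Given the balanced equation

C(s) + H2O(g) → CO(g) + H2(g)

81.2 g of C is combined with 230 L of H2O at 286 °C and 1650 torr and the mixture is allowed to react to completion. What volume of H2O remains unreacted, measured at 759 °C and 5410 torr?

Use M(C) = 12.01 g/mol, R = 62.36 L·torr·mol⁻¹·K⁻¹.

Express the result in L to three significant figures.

49.0 L

n(C) = 81.2 / 12.01 = 6.761 mol
n(H2O) = PV/RT = (1650 × 230) / (62.36 × 559.15) = 10.88 mol
For 6.761 mol C, stoichiometry requires (1/1) × 6.761 = 6.761 mol H2O; 10.88 mol is available, so C is limiting.
n(H2O) consumed = (1/1) × 6.761 = 6.761 mol; remaining = 10.88 − 6.761 = 4.119 mol
V(H2O) = nRT/P = 4.119 × 62.36 × 1032.15 / 5410 = 49.01 L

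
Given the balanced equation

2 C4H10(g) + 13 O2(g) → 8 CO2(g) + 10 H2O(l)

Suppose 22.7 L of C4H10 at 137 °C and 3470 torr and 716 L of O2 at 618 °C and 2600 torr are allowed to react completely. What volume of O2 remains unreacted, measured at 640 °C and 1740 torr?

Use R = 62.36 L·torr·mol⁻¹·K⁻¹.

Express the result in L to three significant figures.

441 L

n(C4H10) = PV/RT = (3470 × 22.7) / (62.36 × 410.15) = 3.080 mol
n(O2) = PV/RT = (2600 × 716) / (62.36 × 891.15) = 33.50 mol
For 3.080 mol C4H10, stoichiometry requires (13/2) × 3.080 = 20.02 mol O2; 33.50 mol is available, so C4H10 is limiting.
n(O2) consumed = (13/2) × 3.080 = 20.02 mol; remaining = 33.50 − 20.02 = 13.48 mol
V(O2) = nRT/P = 13.48 × 62.36 × 913.15 / 1740 = 441.2 L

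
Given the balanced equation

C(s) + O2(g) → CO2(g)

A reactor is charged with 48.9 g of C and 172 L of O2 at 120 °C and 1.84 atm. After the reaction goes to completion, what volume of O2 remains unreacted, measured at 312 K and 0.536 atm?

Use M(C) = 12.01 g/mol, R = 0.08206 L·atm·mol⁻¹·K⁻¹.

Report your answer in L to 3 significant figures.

274 L

n(C) = 48.9 / 12.01 = 4.072 mol
n(O2) = PV/RT = (1.84 × 172) / (0.08206 × 393.15) = 9.810 mol
For 4.072 mol C, stoichiometry requires (1/1) × 4.072 = 4.072 mol O2; 9.810 mol is available, so C is limiting.
n(O2) consumed = (1/1) × 4.072 = 4.072 mol; remaining = 9.810 − 4.072 = 5.738 mol
V(O2) = nRT/P = 5.738 × 0.08206 × 312 / 0.536 = 274.1 L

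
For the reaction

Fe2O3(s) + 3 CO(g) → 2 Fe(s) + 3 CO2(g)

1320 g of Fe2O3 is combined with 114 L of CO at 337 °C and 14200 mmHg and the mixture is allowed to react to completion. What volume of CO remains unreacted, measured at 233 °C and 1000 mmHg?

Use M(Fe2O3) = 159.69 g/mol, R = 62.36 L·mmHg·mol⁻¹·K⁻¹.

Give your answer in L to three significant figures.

n(Fe2O3) = 1320 / 159.69 = 8.266 mol
n(CO) = PV/RT = (14200 × 114) / (62.36 × 610.15) = 42.55 mol
For 8.266 mol Fe2O3, stoichiometry requires (3/1) × 8.266 = 24.80 mol CO; 42.55 mol is available, so Fe2O3 is limiting.
n(CO) consumed = (3/1) × 8.266 = 24.80 mol; remaining = 42.55 − 24.80 = 17.75 mol
V(CO) = nRT/P = 17.75 × 62.36 × 506.15 / 1000 = 560.3 L

560 L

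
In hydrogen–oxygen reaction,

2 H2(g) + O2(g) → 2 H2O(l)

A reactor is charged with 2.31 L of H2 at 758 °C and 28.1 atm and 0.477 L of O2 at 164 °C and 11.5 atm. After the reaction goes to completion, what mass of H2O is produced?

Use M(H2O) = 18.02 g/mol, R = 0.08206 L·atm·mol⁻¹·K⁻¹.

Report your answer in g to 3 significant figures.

5.51 g

n(H2) = PV/RT = (28.1 × 2.31) / (0.08206 × 1031.15) = 0.7671 mol
n(O2) = PV/RT = (11.5 × 0.477) / (0.08206 × 437.15) = 0.1529 mol
For 0.7671 mol H2, stoichiometry requires (1/2) × 0.7671 = 0.3836 mol O2; 0.1529 mol is available, so O2 is limiting.
n(H2O) = (2/1) × 0.1529 = 0.3058 mol
m(H2O) = 0.3058 × 18.02 = 5.511 g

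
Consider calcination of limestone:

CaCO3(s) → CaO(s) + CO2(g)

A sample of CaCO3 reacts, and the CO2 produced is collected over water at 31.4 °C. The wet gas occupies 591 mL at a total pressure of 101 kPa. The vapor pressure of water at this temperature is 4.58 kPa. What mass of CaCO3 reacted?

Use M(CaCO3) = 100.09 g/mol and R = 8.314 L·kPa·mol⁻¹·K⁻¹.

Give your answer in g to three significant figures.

P(CO2) = 101 − 4.58 = 96.42 kPa
n(CO2) = PV/RT = (96.42 × 0.5910) / (8.314 × 304.55) = 0.02251 mol
n(CaCO3) = (1/1) × 0.02251 = 0.02251 mol
m(CaCO3) = 0.02251 × 100.09 = 2.253 g

2.25 g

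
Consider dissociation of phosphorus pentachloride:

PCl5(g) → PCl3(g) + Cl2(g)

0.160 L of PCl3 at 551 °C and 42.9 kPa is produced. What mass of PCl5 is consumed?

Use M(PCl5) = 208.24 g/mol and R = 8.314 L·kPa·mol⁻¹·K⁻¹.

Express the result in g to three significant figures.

0.209 g

n(PCl3) = PV/RT = (42.9 × 0.160) / (8.314 × 824.15) = 0.001002 mol
n(PCl5) = (1/1) × 0.001002 = 0.001002 mol
m(PCl5) = 0.001002 × 208.24 = 0.2087 g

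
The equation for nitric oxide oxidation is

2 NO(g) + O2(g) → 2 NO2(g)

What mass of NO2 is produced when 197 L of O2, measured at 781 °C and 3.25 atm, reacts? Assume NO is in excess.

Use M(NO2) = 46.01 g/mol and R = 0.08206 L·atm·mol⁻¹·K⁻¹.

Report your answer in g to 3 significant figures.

n(O2) = PV/RT = (3.25 × 197) / (0.08206 × 1054.15) = 7.401 mol
n(NO2) = (2/1) × 7.401 = 14.80 mol
m(NO2) = 14.80 × 46.01 = 680.9 g

681 g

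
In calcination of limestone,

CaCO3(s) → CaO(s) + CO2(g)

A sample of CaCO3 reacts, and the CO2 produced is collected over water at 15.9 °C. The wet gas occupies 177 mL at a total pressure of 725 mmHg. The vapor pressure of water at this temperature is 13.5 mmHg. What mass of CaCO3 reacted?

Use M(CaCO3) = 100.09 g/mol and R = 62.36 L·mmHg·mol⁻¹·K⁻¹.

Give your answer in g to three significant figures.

0.699 g

P(CO2) = 725 − 13.5 = 711.5 mmHg
n(CO2) = PV/RT = (711.5 × 0.1770) / (62.36 × 289.05) = 0.006987 mol
n(CaCO3) = (1/1) × 0.006987 = 0.006987 mol
m(CaCO3) = 0.006987 × 100.09 = 0.6993 g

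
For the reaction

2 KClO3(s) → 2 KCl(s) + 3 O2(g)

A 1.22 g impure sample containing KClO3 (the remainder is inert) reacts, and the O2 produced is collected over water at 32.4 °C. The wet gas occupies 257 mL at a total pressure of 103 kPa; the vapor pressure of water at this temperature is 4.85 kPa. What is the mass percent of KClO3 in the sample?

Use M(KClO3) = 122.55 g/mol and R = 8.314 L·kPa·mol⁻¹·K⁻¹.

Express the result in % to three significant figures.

66.5 %

P(O2) = 103 − 4.85 = 98.15 kPa
n(O2) = PV/RT = (98.15 × 0.2570) / (8.314 × 305.55) = 0.009930 mol
n(KClO3) = (2/3) × 0.009930 = 0.006620 mol
m(KClO3) = 0.006620 × 122.55 = 0.8113 g
%KClO3 = 0.8113 / 1.22 × 100 = 66.50%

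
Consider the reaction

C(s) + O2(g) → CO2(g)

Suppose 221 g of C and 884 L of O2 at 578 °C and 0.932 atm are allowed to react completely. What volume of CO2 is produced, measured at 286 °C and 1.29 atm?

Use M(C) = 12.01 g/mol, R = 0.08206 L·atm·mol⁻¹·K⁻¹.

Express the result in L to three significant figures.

n(C) = 221 / 12.01 = 18.40 mol
n(O2) = PV/RT = (0.932 × 884) / (0.08206 × 851.15) = 11.80 mol
For 18.40 mol C, stoichiometry requires (1/1) × 18.40 = 18.40 mol O2; 11.80 mol is available, so O2 is limiting.
n(CO2) = (1/1) × 11.80 = 11.80 mol
V(CO2) = nRT/P = 11.80 × 0.08206 × 559.15 / 1.29 = 419.7 L

420 L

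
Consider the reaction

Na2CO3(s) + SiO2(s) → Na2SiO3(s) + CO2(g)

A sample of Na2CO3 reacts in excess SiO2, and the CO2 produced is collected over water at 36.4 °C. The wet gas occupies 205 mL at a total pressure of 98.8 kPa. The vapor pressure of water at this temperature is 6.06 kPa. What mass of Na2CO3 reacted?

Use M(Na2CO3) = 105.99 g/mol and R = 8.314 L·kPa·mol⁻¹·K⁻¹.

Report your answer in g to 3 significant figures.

P(CO2) = 98.8 − 6.06 = 92.74 kPa
n(CO2) = PV/RT = (92.74 × 0.2050) / (8.314 × 309.55) = 0.007387 mol
n(Na2CO3) = (1/1) × 0.007387 = 0.007387 mol
m(Na2CO3) = 0.007387 × 105.99 = 0.7829 g

0.783 g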